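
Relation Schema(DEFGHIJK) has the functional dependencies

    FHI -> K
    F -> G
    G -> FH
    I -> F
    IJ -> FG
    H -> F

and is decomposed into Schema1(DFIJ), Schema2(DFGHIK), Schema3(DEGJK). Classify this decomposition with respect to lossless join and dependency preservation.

Lossless test (chase): Rows 1 and 2 agree on F; apply F→G and equate their G entries. Rows 1 and 2 agree on G; apply G→FH and equate their FH entries. Rows 1 and 3 agree on G; apply G→FH and equate their FH entries. Rows 1 and 2 agree on FHI; apply FHI→K and equate their K entries. No row becomes fully distinguished — the join is lossy.
Dependency preservation: IJ → FG is not contained in any single fragment, but the restricted closure of its left-hand side across the fragments still reaches the right-hand side; the remaining FDs each lie inside some fragment. All dependencies are preserved.

lossy but dependency-preserving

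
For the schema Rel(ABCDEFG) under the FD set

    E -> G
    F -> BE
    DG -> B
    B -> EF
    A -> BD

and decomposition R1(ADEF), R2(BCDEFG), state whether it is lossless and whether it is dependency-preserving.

lossy but dependency-preserving

Lossless test: (DEF)⁺ = {BDEFG}, which is a superkey of neither fragment — lossy.
Dependency preservation: A → BD is not contained in any single fragment, but the restricted closure of its left-hand side across the fragments still reaches the right-hand side; the remaining FDs each lie inside some fragment. All dependencies are preserved.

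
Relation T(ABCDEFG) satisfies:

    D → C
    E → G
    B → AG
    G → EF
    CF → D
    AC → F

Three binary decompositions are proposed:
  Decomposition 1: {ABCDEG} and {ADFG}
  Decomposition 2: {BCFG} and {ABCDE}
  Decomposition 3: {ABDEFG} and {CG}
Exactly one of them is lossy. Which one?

Decomposition 3

Decomposition 1: common = {ADG}, closure = {ACDEFG} → lossless.
Decomposition 2: common = {BC}, closure = {ABCDEFG} → lossless.
Decomposition 3: common = {G}, closure = {EFG} → lossy.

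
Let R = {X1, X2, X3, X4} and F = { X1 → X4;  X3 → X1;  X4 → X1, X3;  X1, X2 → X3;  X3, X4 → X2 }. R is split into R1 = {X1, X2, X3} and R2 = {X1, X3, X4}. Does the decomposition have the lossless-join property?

Yes

Common attributes: R1 ∩ R2 = {X1, X3}.
Closure of {X1, X3}: X1 → X4 applies, adding X4; X3, X4 → X2 applies, adding X2. So (X1, X3)⁺ = {X1, X2, X3, X4}.
This closure contains every attribute of R1, so R1 ∩ R2 → R1. The join is lossless.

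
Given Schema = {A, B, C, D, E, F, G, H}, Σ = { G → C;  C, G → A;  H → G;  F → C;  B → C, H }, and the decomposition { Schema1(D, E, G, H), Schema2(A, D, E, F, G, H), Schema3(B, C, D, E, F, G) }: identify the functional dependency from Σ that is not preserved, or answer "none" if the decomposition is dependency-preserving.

B → C, H

Check B → C, H: no single fragment contains all of {B, C, H}, and the restricted closure of {B} across the fragments never reaches {C, H}.
G → C is preserved.
C, G → A is preserved.
H → G is preserved.
F → C is preserved.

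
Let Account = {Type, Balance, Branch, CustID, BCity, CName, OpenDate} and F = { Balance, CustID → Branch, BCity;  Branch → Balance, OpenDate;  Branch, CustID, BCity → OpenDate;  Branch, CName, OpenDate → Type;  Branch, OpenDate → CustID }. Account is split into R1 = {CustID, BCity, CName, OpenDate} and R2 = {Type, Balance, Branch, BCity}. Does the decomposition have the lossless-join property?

No

Common attributes: R1 ∩ R2 = {BCity}.
No dependency enlarges {BCity}, so (BCity)⁺ = {BCity}.
The closure contains neither all of R1 = {CustID, BCity, CName, OpenDate} nor all of R2 = {Type, Balance, Branch, BCity}, so the common attributes are not a superkey of either fragment. The join is lossy.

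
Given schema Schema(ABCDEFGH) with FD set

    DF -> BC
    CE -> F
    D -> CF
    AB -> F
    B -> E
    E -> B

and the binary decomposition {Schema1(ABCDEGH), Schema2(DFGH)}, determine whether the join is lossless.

Common attributes: Schema1 ∩ Schema2 = {DGH}.
Closure of {DGH}: D → CF applies, adding CF; DF → BC applies, adding B; B → E applies, adding E. So (DGH)⁺ = {BCDEFGH}.
This closure contains every attribute of Schema2, so Schema1 ∩ Schema2 → Schema2. The join is lossless.

Yes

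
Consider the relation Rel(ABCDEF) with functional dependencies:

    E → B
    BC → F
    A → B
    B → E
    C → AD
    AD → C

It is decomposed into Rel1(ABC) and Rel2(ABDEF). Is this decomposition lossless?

Common attributes: Rel1 ∩ Rel2 = {AB}.
Closure of {AB}: B → E applies, adding E. So (AB)⁺ = {ABE}.
The closure contains neither all of Rel1 = {ABC} nor all of Rel2 = {ABDEF}, so the common attributes are not a superkey of either fragment. The join is lossy.

No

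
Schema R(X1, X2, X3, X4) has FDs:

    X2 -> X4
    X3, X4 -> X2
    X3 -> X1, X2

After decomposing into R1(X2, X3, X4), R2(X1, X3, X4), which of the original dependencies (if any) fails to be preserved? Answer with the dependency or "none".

X2 → X4 lies within R1.
X3, X4 → X2 lies within R1.
X3 → X1, X2: restricted closure across fragments reaches X1, X2.
Every dependency is enforceable on the fragments, so the decomposition is dependency-preserving.

none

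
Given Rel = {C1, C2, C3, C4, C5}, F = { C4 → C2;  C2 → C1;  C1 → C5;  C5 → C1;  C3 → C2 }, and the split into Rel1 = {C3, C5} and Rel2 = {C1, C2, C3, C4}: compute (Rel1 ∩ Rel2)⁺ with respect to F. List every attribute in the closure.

Rel1 ∩ Rel2 = {C3}.
C3 → C2 applies, adding C2
C2 → C1 applies, adding C1
C1 → C5 applies, adding C5
Closure: {C1, C2, C3, C5}.

C1, C2, C3, C5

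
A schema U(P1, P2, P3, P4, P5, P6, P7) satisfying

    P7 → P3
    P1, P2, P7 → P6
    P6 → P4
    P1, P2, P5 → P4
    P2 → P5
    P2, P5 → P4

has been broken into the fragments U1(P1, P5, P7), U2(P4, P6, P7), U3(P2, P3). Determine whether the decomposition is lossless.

Chase test. Columns are P1, P2, P3, P4, P5, P6, P7; row i has aⱼ where attribute j ∈ Ui, else bᵢⱼ.
Initial tableau (one row per fragment):
  row 1: a1 b12 b13 b14 a5 b16 a7
  row 2: b21 b22 b23 a4 b25 a6 a7
  row 3: b31 a2 a3 b34 b35 b36 b37
Rows 1 and 2 agree on P7; apply P7→P3 and equate their P3 entries.
No row becomes fully distinguished — the join is lossy.

No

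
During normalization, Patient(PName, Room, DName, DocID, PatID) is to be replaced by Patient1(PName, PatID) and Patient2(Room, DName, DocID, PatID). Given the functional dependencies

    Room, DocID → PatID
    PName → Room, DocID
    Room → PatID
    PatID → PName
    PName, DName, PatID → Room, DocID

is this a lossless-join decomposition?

Common attributes: Patient1 ∩ Patient2 = {PatID}.
Closure of {PatID}: PatID → PName applies, adding PName; PName → Room, DocID applies, adding Room, DocID. So (PatID)⁺ = {PName, Room, DocID, PatID}.
This closure contains every attribute of Patient1, so Patient1 ∩ Patient2 → Patient1. The join is lossless.

Yes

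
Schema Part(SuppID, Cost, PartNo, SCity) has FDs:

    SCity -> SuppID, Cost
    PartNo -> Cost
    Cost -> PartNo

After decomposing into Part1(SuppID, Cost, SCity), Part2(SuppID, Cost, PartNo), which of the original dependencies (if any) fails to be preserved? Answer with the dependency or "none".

SCity → SuppID, Cost lies within Part1.
PartNo → Cost lies within Part2.
Cost → PartNo lies within Part2.
Every dependency is enforceable on the fragments, so the decomposition is dependency-preserving.

none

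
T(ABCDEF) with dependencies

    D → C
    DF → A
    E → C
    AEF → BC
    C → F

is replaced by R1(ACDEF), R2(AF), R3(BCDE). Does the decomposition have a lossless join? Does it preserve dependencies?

lossless but not dependency-preserving

Lossless test (chase): Rows 1 and 3 agree on C; apply C→F and equate their F entries. Rows 1 and 3 agree on DF; apply DF→A and equate their A entries. Rows 1 and 3 agree on AEF; apply AEF→BC and equate their BC entries. Row 1 is now all distinguished symbols — the join is lossless.
Dependency preservation: the restricted closure of {AEF} across the fragments never reaches {BC}, so AEF → BC cannot be enforced without a join — not preserved.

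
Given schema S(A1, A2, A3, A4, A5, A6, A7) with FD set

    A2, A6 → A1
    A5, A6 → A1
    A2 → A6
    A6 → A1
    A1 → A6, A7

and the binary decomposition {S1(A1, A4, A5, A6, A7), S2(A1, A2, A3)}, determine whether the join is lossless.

Common attributes: S1 ∩ S2 = {A1}.
Closure of {A1}: A1 → A6, A7 applies, adding A6, A7. So (A1)⁺ = {A1, A6, A7}.
The closure contains neither all of S1 = {A1, A4, A5, A6, A7} nor all of S2 = {A1, A2, A3}, so the common attributes are not a superkey of either fragment. The join is lossy.

No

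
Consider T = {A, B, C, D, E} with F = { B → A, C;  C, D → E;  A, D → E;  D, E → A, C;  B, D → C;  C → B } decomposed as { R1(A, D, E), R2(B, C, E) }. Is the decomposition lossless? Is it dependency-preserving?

Lossless test: (E)⁺ = {E}, which is a superkey of neither fragment — lossy.
Dependency preservation: the restricted closure of {B} across the fragments never reaches {A, C}, so B → A, C cannot be enforced without a join — not preserved.

lossy and not dependency-preserving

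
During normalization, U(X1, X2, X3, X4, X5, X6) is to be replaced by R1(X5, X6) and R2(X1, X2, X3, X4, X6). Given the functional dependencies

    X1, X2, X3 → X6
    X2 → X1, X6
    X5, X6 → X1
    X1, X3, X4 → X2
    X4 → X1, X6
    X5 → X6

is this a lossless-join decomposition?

No

Common attributes: R1 ∩ R2 = {X6}.
No dependency enlarges {X6}, so (X6)⁺ = {X6}.
The closure contains neither all of R1 = {X5, X6} nor all of R2 = {X1, X2, X3, X4, X6}, so the common attributes are not a superkey of either fragment. The join is lossy.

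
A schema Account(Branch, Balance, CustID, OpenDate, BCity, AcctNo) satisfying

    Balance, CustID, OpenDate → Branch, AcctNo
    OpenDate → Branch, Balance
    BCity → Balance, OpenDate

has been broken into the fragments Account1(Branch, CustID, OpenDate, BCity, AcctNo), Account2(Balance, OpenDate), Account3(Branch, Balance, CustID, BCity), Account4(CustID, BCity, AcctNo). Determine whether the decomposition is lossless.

Chase test. Columns are Branch, Balance, CustID, OpenDate, BCity, AcctNo; row i has aⱼ where attribute j ∈ Accounti, else bᵢⱼ.
Initial tableau (one row per fragment):
  row 1: a1 b12 a3 a4 a5 a6
  row 2: b21 a2 b23 a4 b25 b26
  row 3: a1 a2 a3 b34 a5 b36
  row 4: b41 b42 a3 b44 a5 a6
Rows 1 and 2 agree on OpenDate; apply OpenDate→Branch, Balance and equate their Branch, Balance entries.
Rows 1 and 3 agree on BCity; apply BCity→Balance, OpenDate and equate their Balance, OpenDate entries.
Rows 1 and 4 agree on BCity; apply BCity→Balance, OpenDate and equate their Balance, OpenDate entries.
Rows 1 and 3 agree on Balance, CustID, OpenDate; apply Balance, CustID, OpenDate→Branch, AcctNo and equate their Branch, AcctNo entries.
Rows 1 and 4 agree on Balance, CustID, OpenDate; apply Balance, CustID, OpenDate→Branch, AcctNo and equate their Branch, AcctNo entries.
Row 1 is now all distinguished symbols — the join is lossless.

Yes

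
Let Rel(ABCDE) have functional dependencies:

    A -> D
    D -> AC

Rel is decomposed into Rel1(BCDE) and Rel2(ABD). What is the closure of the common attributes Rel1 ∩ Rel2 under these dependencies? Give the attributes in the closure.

Rel1 ∩ Rel2 = {BD}.
D → AC applies, adding AC
Closure: {ABCD}.

ABCD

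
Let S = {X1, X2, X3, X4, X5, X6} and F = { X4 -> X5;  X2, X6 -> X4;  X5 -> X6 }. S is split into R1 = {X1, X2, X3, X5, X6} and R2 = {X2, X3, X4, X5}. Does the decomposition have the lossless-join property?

Common attributes: R1 ∩ R2 = {X2, X3, X5}.
Closure of {X2, X3, X5}: X5 → X6 applies, adding X6; X2, X6 → X4 applies, adding X4. So (X2, X3, X5)⁺ = {X2, X3, X4, X5, X6}.
This closure contains every attribute of R2, so R1 ∩ R2 → R2. The join is lossless.

Yes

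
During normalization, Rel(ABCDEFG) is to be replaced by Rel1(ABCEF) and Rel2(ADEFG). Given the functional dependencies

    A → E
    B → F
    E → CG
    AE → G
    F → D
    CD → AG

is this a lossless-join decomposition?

Common attributes: Rel1 ∩ Rel2 = {AEF}.
Closure of {AEF}: E → CG applies, adding CG; F → D applies, adding D. So (AEF)⁺ = {ACDEFG}.
This closure contains every attribute of Rel2, so Rel1 ∩ Rel2 → Rel2. The join is lossless.

Yes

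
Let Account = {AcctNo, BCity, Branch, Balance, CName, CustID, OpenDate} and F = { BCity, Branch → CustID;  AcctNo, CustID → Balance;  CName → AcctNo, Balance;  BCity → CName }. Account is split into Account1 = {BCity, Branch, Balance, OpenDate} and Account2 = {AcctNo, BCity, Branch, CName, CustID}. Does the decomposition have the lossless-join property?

Common attributes: Account1 ∩ Account2 = {BCity, Branch}.
Closure of {BCity, Branch}: BCity, Branch → CustID applies, adding CustID; BCity → CName applies, adding CName; CName → AcctNo, Balance applies, adding AcctNo, Balance. So (BCity, Branch)⁺ = {AcctNo, BCity, Branch, Balance, CName, CustID}.
This closure contains every attribute of Account2, so Account1 ∩ Account2 → Account2. The join is lossless.

Yes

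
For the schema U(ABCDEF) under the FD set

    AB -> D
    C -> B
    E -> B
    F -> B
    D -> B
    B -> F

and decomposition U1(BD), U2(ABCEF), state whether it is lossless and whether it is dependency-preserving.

Lossless test: (B)⁺ = {BF}, which is a superkey of neither fragment — lossy.
Dependency preservation: the restricted closure of {AB} across the fragments never reaches {D}, so AB → D cannot be enforced without a join — not preserved.

lossy and not dependency-preserving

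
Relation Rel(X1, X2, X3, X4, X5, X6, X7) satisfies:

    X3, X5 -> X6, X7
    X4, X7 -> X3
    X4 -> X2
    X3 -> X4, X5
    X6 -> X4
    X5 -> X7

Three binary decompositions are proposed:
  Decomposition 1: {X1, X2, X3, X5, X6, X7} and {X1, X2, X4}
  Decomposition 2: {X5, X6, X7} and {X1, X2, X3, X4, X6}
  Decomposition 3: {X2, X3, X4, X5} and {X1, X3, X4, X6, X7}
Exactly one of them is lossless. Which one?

Decomposition 3

Decomposition 1: common = {X1, X2}, closure = {X1, X2} → lossy.
Decomposition 2: common = {X6}, closure = {X2, X4, X6} → lossy.
Decomposition 3: common = {X3, X4}, closure = {X2, X3, X4, X5, X6, X7} → lossless.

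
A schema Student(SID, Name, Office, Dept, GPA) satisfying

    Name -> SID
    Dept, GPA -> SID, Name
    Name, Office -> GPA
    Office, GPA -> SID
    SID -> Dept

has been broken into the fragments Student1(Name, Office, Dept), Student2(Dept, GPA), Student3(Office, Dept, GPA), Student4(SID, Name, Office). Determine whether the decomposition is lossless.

No

Chase test. Columns are SID, Name, Office, Dept, GPA; row i has aⱼ where attribute j ∈ Studenti, else bᵢⱼ.
Initial tableau (one row per fragment):
  row 1: b11 a2 a3 a4 b15
  row 2: b21 b22 b23 a4 a5
  row 3: b31 b32 a3 a4 a5
  row 4: a1 a2 a3 b44 b45
Rows 1 and 4 agree on Name; apply Name→SID and equate their SID entries.
Rows 2 and 3 agree on Dept, GPA; apply Dept, GPA→SID, Name and equate their SID, Name entries.
Rows 1 and 4 agree on Name, Office; apply Name, Office→GPA and equate their GPA entries.
Rows 1 and 4 agree on SID; apply SID→Dept and equate their Dept entries.
No row becomes fully distinguished — the join is lossy.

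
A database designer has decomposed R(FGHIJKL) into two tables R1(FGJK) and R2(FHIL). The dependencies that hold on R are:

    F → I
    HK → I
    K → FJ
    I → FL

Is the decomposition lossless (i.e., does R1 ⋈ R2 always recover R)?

No

Common attributes: R1 ∩ R2 = {F}.
Closure of {F}: F → I applies, adding I; I → FL applies, adding L. So (F)⁺ = {FIL}.
The closure contains neither all of R1 = {FGJK} nor all of R2 = {FHIL}, so the common attributes are not a superkey of either fragment. The join is lossy.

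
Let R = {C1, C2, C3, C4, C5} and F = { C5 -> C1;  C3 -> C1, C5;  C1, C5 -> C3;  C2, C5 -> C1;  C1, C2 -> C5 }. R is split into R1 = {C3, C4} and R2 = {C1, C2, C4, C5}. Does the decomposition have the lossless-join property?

No

Common attributes: R1 ∩ R2 = {C4}.
No dependency enlarges {C4}, so (C4)⁺ = {C4}.
The closure contains neither all of R1 = {C3, C4} nor all of R2 = {C1, C2, C4, C5}, so the common attributes are not a superkey of either fragment. The join is lossy.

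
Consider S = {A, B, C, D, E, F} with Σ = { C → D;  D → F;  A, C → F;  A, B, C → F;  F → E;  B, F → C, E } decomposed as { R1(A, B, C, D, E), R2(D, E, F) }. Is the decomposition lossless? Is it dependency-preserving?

Lossless test: (D, E)⁺ = {D, E, F}, which contains all of one fragment — lossless.
Dependency preservation: the restricted closure of {B, F} across the fragments never reaches {C, E}, so B, F → C, E cannot be enforced without a join — not preserved.

lossless but not dependency-preserving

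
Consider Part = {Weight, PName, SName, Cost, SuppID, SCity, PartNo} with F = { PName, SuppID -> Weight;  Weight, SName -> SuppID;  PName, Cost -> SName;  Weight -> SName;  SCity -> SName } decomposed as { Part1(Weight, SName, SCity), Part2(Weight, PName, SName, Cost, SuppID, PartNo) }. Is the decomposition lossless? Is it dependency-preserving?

lossy but dependency-preserving

Lossless test: (Weight, SName)⁺ = {Weight, SName, SuppID}, which is a superkey of neither fragment — lossy.
Dependency preservation: every FD's attributes lie within a single fragment, so each can be enforced locally — preserved.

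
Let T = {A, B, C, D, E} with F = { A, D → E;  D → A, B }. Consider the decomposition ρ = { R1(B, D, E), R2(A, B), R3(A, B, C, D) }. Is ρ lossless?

Yes

Chase test. Columns are A, B, C, D, E; row i has aⱼ where attribute j ∈ Ri, else bᵢⱼ.
Initial tableau (one row per fragment):
  row 1: b11 a2 b13 a4 a5
  row 2: a1 a2 b23 b24 b25
  row 3: a1 a2 a3 a4 b35
Rows 1 and 3 agree on D; apply D→A, B and equate their A, B entries.
Rows 1 and 3 agree on A, D; apply A, D→E and equate their E entries.
Row 3 is now all distinguished symbols — the join is lossless.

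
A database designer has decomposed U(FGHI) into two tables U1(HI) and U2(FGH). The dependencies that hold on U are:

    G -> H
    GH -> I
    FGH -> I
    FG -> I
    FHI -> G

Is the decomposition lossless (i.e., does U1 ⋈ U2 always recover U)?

Common attributes: U1 ∩ U2 = {H}.
No dependency enlarges {H}, so (H)⁺ = {H}.
The closure contains neither all of U1 = {HI} nor all of U2 = {FGH}, so the common attributes are not a superkey of either fragment. The join is lossy.

No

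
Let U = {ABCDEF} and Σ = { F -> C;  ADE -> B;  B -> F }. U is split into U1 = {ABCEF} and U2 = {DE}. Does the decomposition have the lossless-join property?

Common attributes: U1 ∩ U2 = {E}.
No dependency enlarges {E}, so (E)⁺ = {E}.
The closure contains neither all of U1 = {ABCEF} nor all of U2 = {DE}, so the common attributes are not a superkey of either fragment. The join is lossy.

No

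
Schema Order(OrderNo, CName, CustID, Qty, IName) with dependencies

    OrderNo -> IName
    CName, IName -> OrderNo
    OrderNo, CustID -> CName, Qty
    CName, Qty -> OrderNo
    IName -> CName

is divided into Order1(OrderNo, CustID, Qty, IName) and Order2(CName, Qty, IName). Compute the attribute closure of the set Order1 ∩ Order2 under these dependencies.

OrderNo, CName, Qty, IName

Order1 ∩ Order2 = {Qty, IName}.
IName → CName applies, adding CName
CName, IName → OrderNo applies, adding OrderNo
Closure: {OrderNo, CName, Qty, IName}.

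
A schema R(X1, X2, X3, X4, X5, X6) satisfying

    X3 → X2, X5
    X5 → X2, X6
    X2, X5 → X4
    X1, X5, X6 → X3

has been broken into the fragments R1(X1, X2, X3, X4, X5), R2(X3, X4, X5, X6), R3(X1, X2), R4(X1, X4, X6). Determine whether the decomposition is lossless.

Yes

Chase test. Columns are X1, X2, X3, X4, X5, X6; row i has aⱼ where attribute j ∈ Ri, else bᵢⱼ.
Initial tableau (one row per fragment):
  row 1: a1 a2 a3 a4 a5 b16
  row 2: b21 b22 a3 a4 a5 a6
  row 3: a1 a2 b33 b34 b35 b36
  row 4: a1 b42 b43 a4 b45 a6
Rows 1 and 2 agree on X3; apply X3→X2, X5 and equate their X2, X5 entries.
Rows 1 and 2 agree on X5; apply X5→X2, X6 and equate their X2, X6 entries.
Row 1 is now all distinguished symbols — the join is lossless.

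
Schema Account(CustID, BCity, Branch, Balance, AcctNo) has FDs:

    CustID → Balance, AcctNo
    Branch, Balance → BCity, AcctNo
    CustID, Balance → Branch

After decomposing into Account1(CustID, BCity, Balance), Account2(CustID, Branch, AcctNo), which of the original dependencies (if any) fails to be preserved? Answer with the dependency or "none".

Branch, Balance → BCity, AcctNo

Check Branch, Balance → BCity, AcctNo: no single fragment contains all of {BCity, Branch, Balance, AcctNo}, and the restricted closure of {Branch, Balance} across the fragments never reaches {BCity, AcctNo}.
CustID → Balance, AcctNo is preserved.
CustID, Balance → Branch is preserved.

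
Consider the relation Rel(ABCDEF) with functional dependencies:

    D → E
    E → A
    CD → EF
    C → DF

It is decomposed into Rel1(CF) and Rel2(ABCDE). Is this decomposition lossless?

Common attributes: Rel1 ∩ Rel2 = {C}.
Closure of {C}: C → DF applies, adding DF; D → E applies, adding E; E → A applies, adding A. So (C)⁺ = {ACDEF}.
This closure contains every attribute of Rel1, so Rel1 ∩ Rel2 → Rel1. The join is lossless.

Yes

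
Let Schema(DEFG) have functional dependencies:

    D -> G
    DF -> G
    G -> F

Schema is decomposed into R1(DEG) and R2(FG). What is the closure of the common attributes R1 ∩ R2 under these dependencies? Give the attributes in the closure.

R1 ∩ R2 = {G}.
G → F applies, adding F
Closure: {FG}.

FG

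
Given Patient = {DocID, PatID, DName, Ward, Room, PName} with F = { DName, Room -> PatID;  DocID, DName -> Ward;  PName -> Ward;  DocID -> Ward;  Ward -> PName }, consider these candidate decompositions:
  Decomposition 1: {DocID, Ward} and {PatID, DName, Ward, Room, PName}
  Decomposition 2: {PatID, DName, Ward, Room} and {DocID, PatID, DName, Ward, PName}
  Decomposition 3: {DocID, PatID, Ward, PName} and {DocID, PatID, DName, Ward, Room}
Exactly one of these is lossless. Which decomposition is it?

Decomposition 3

Decomposition 1: common = {Ward}, closure = {Ward, PName} → lossy.
Decomposition 2: common = {PatID, DName, Ward}, closure = {PatID, DName, Ward, PName} → lossy.
Decomposition 3: common = {DocID, PatID, Ward}, closure = {DocID, PatID, Ward, PName} → lossless.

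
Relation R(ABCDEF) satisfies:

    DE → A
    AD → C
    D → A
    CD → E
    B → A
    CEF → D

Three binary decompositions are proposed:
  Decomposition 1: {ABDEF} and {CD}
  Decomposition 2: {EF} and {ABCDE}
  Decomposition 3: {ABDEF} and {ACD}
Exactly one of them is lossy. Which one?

Decomposition 2

Decomposition 1: common = {D}, closure = {ACDE} → lossless.
Decomposition 2: common = {E}, closure = {E} → lossy.
Decomposition 3: common = {AD}, closure = {ACDE} → lossless.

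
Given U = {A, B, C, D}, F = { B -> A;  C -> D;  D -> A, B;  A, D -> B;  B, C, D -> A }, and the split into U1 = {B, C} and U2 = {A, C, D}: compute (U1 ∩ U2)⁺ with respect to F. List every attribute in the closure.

U1 ∩ U2 = {C}.
C → D applies, adding D
D → A, B applies, adding A, B
Closure: {A, B, C, D}.

A, B, C, D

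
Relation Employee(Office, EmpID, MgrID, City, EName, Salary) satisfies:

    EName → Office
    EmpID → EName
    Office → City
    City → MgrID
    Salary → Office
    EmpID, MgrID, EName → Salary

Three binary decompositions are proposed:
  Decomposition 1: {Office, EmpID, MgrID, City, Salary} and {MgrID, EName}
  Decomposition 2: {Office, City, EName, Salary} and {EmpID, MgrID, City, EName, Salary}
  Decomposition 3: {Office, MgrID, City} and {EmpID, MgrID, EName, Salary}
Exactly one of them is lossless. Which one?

Decomposition 2

Decomposition 1: common = {MgrID}, closure = {MgrID} → lossy.
Decomposition 2: common = {City, EName, Salary}, closure = {Office, MgrID, City, EName, Salary} → lossless.
Decomposition 3: common = {MgrID}, closure = {MgrID} → lossy.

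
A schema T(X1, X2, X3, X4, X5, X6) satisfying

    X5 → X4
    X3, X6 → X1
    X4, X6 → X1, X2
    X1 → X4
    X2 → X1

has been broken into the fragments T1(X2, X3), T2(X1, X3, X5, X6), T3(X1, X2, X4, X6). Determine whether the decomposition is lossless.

Chase test. Columns are X1, X2, X3, X4, X5, X6; row i has aⱼ where attribute j ∈ Ti, else bᵢⱼ.
Initial tableau (one row per fragment):
  row 1: b11 a2 a3 b14 b15 b16
  row 2: a1 b22 a3 b24 a5 a6
  row 3: a1 a2 b33 a4 b35 a6
Rows 2 and 3 agree on X1; apply X1→X4 and equate their X4 entries.
Rows 1 and 3 agree on X2; apply X2→X1 and equate their X1 entries.
Rows 2 and 3 agree on X4, X6; apply X4, X6→X1, X2 and equate their X1, X2 entries.
Rows 1 and 2 agree on X1; apply X1→X4 and equate their X4 entries.
Row 2 is now all distinguished symbols — the join is lossless.

Yes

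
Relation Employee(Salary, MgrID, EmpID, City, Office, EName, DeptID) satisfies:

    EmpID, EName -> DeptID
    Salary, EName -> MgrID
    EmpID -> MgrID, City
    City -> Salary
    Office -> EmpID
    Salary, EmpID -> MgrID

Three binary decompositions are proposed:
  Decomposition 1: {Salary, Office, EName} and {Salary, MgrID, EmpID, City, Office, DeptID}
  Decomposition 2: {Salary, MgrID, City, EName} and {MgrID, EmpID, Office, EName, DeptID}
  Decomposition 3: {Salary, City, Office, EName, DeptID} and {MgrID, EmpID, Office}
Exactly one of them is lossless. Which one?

Decomposition 1: common = {Salary, Office}, closure = {Salary, MgrID, EmpID, City, Office} → lossy.
Decomposition 2: common = {MgrID, EName}, closure = {MgrID, EName} → lossy.
Decomposition 3: common = {Office}, closure = {Salary, MgrID, EmpID, City, Office} → lossless.

Decomposition 3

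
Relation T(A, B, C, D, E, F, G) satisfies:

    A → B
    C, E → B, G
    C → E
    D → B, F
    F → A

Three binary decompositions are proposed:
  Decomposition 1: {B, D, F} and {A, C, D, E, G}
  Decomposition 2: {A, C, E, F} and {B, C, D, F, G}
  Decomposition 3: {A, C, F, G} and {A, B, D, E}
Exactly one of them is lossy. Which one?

Decomposition 1: common = {D}, closure = {A, B, D, F} → lossless.
Decomposition 2: common = {C, F}, closure = {A, B, C, E, F, G} → lossless.
Decomposition 3: common = {A}, closure = {A, B} → lossy.

Decomposition 3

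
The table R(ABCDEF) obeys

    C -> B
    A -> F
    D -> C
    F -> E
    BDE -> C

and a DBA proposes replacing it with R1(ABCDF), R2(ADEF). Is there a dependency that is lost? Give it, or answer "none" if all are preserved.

C → B lies within R1.
A → F lies within R1.
D → C lies within R1.
F → E lies within R2.
BDE → C: restricted closure across fragments reaches C.
Every dependency is enforceable on the fragments, so the decomposition is dependency-preserving.

none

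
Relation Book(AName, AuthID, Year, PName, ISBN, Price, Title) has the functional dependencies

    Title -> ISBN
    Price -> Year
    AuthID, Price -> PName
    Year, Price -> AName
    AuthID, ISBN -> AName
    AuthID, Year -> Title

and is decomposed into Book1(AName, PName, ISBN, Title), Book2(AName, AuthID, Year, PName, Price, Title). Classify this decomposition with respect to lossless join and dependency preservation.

Lossless test: (AName, PName, Title)⁺ = {AName, PName, ISBN, Title}, which contains all of one fragment — lossless.
Dependency preservation: the restricted closure of {AuthID, ISBN} across the fragments never reaches {AName}, so AuthID, ISBN → AName cannot be enforced without a join — not preserved.

lossless but not dependency-preserving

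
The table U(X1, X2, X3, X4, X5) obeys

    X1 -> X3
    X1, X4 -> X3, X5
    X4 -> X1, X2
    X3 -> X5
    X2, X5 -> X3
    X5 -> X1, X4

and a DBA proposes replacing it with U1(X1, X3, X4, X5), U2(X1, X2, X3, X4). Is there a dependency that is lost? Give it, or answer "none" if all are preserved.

X1 → X3 lies within U1.
X1, X4 → X3, X5 lies within U1.
X4 → X1, X2 lies within U2.
X3 → X5 lies within U1.
X2, X5 → X3: restricted closure across fragments reaches X3.
X5 → X1, X4 lies within U1.
Every dependency is enforceable on the fragments, so the decomposition is dependency-preserving.

none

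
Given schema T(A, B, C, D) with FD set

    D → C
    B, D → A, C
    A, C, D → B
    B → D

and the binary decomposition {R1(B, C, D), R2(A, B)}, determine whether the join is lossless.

Common attributes: R1 ∩ R2 = {B}.
Closure of {B}: B → D applies, adding D; D → C applies, adding C; B, D → A, C applies, adding A. So (B)⁺ = {A, B, C, D}.
This closure contains every attribute of R1, so R1 ∩ R2 → R1. The join is lossless.

Yes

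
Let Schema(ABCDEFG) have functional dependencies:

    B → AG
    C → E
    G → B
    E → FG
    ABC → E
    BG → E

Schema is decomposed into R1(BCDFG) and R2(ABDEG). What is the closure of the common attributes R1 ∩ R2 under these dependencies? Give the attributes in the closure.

ABDEFG

R1 ∩ R2 = {BDG}.
B → AG applies, adding A
BG → E applies, adding E
E → FG applies, adding F
Closure: {ABDEFG}.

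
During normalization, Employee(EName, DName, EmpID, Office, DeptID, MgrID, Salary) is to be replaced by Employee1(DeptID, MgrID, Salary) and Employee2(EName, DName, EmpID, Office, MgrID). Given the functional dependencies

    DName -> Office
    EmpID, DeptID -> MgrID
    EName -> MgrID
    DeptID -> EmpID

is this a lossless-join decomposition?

No

Common attributes: Employee1 ∩ Employee2 = {MgrID}.
No dependency enlarges {MgrID}, so (MgrID)⁺ = {MgrID}.
The closure contains neither all of Employee1 = {DeptID, MgrID, Salary} nor all of Employee2 = {EName, DName, EmpID, Office, MgrID}, so the common attributes are not a superkey of either fragment. The join is lossy.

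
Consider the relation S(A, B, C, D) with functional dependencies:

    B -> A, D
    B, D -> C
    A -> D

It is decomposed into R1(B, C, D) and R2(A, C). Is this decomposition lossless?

Common attributes: R1 ∩ R2 = {C}.
No dependency enlarges {C}, so (C)⁺ = {C}.
The closure contains neither all of R1 = {B, C, D} nor all of R2 = {A, C}, so the common attributes are not a superkey of either fragment. The join is lossy.

No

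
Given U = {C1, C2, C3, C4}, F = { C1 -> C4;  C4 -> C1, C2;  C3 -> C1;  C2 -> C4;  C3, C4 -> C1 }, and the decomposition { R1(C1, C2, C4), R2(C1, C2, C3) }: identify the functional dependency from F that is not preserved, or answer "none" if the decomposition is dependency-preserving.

C1 → C4 lies within R1.
C4 → C1, C2 lies within R1.
C3 → C1 lies within R2.
C2 → C4 lies within R1.
C3, C4 → C1: restricted closure across fragments reaches C1.
Every dependency is enforceable on the fragments, so the decomposition is dependency-preserving.

none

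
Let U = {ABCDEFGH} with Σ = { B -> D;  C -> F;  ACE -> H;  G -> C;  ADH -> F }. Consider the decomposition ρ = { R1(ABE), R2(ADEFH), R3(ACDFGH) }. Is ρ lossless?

No

Chase test. Columns are ABCDEFGH; row i has aⱼ where attribute j ∈ Ri, else bᵢⱼ.
Initial tableau (one row per fragment):
  row 1: a1 a2 b13 b14 a5 b16 b17 b18
  row 2: a1 b22 b23 a4 a5 a6 b27 a8
  row 3: a1 b32 a3 a4 b35 a6 a7 a8
No row becomes fully distinguished — the join is lossy.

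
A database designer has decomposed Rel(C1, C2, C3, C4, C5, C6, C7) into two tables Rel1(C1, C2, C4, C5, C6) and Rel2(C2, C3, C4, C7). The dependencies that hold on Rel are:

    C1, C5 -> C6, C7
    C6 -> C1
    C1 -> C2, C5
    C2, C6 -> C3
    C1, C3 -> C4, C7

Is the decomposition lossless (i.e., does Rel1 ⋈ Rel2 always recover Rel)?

Common attributes: Rel1 ∩ Rel2 = {C2, C4}.
No dependency enlarges {C2, C4}, so (C2, C4)⁺ = {C2, C4}.
The closure contains neither all of Rel1 = {C1, C2, C4, C5, C6} nor all of Rel2 = {C2, C3, C4, C7}, so the common attributes are not a superkey of either fragment. The join is lossy.

No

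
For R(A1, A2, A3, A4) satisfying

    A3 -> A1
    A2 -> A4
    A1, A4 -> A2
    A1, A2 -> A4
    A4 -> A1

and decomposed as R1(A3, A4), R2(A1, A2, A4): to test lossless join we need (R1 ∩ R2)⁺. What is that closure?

A1, A2, A4

R1 ∩ R2 = {A4}.
A4 → A1 applies, adding A1
A1, A4 → A2 applies, adding A2
Closure: {A1, A2, A4}.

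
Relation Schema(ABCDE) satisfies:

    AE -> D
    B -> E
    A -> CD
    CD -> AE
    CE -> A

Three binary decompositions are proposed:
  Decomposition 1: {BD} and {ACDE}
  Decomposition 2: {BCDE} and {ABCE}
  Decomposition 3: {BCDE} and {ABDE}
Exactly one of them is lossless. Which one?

Decomposition 1: common = {D}, closure = {D} → lossy.
Decomposition 2: common = {BCE}, closure = {ABCDE} → lossless.
Decomposition 3: common = {BDE}, closure = {BDE} → lossy.

Decomposition 2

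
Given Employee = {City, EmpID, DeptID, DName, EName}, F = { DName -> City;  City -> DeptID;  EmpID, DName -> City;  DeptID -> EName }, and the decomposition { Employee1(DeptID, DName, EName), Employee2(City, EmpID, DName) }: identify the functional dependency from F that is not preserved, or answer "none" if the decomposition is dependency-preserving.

City -> DeptID

Check City → DeptID: no single fragment contains all of {City, DeptID}, and the restricted closure of {City} across the fragments never reaches {DeptID}.
DName → City is preserved.
EmpID, DName → City is preserved.
DeptID → EName is preserved.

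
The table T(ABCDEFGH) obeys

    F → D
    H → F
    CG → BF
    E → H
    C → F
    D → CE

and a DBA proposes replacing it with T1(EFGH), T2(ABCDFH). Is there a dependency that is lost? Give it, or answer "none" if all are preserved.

Check CG → BF: no single fragment contains all of {BCFG}, and the restricted closure of {CG} across the fragments never reaches {BF}.
F → D is preserved.
H → F is preserved.
E → H is preserved.
C → F is preserved.
D → CE is preserved.

CG → BF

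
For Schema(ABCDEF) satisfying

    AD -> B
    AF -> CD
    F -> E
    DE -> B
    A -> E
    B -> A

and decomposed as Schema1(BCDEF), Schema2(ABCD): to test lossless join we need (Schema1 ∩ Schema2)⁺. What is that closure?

Schema1 ∩ Schema2 = {BCD}.
B → A applies, adding A
A → E applies, adding E
Closure: {ABCDE}.

ABCDE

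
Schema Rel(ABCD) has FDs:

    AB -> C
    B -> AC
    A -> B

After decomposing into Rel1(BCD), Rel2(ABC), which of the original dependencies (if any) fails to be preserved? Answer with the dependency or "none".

none

AB → C lies within Rel2.
B → AC lies within Rel2.
A → B lies within Rel2.
Every dependency is enforceable on the fragments, so the decomposition is dependency-preserving.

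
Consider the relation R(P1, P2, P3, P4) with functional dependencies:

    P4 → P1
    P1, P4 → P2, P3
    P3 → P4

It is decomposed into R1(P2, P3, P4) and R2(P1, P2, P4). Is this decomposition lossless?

Common attributes: R1 ∩ R2 = {P2, P4}.
Closure of {P2, P4}: P4 → P1 applies, adding P1; P1, P4 → P2, P3 applies, adding P3. So (P2, P4)⁺ = {P1, P2, P3, P4}.
This closure contains every attribute of R1, so R1 ∩ R2 → R1. The join is lossless.

Yes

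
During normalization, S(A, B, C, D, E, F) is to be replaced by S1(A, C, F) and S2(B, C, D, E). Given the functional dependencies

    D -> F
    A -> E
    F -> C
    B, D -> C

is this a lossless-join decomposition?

No

Common attributes: S1 ∩ S2 = {C}.
No dependency enlarges {C}, so (C)⁺ = {C}.
The closure contains neither all of S1 = {A, C, F} nor all of S2 = {B, C, D, E}, so the common attributes are not a superkey of either fragment. The join is lossy.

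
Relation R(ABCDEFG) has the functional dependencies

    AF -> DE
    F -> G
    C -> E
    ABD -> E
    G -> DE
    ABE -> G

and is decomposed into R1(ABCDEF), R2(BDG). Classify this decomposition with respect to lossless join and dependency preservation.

lossy and not dependency-preserving

Lossless test: (BD)⁺ = {BD}, which is a superkey of neither fragment — lossy.
Dependency preservation: the restricted closure of {F} across the fragments never reaches {G}, so F → G cannot be enforced without a join — not preserved.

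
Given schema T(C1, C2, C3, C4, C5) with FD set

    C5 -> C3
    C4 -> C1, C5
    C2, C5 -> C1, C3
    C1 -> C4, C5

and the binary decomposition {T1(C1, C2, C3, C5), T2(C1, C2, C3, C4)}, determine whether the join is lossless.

Common attributes: T1 ∩ T2 = {C1, C2, C3}.
Closure of {C1, C2, C3}: C1 → C4, C5 applies, adding C4, C5. So (C1, C2, C3)⁺ = {C1, C2, C3, C4, C5}.
This closure contains every attribute of T1, so T1 ∩ T2 → T1. The join is lossless.

Yes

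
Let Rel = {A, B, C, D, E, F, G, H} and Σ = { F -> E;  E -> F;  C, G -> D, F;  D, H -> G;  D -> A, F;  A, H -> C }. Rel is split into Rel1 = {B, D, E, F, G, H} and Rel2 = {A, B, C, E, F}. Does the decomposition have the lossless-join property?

Common attributes: Rel1 ∩ Rel2 = {B, E, F}.
No dependency enlarges {B, E, F}, so (B, E, F)⁺ = {B, E, F}.
The closure contains neither all of Rel1 = {B, D, E, F, G, H} nor all of Rel2 = {A, B, C, E, F}, so the common attributes are not a superkey of either fragment. The join is lossy.

No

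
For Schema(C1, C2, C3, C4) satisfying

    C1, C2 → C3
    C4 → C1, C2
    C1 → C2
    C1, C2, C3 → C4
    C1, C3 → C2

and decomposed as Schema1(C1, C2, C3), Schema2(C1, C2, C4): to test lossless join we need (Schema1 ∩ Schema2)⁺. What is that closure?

Schema1 ∩ Schema2 = {C1, C2}.
C1, C2 → C3 applies, adding C3
C1, C2, C3 → C4 applies, adding C4
Closure: {C1, C2, C3, C4}.

C1, C2, C3, C4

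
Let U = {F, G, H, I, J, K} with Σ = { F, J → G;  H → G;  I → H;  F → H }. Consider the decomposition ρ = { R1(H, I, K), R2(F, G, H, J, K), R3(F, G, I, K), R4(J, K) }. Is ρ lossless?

No

Chase test. Columns are F, G, H, I, J, K; row i has aⱼ where attribute j ∈ Ri, else bᵢⱼ.
Initial tableau (one row per fragment):
  row 1: b11 b12 a3 a4 b15 a6
  row 2: a1 a2 a3 b24 a5 a6
  row 3: a1 a2 b33 a4 b35 a6
  row 4: b41 b42 b43 b44 a5 a6
Rows 1 and 2 agree on H; apply H→G and equate their G entries.
Rows 1 and 3 agree on I; apply I→H and equate their H entries.
No row becomes fully distinguished — the join is lossy.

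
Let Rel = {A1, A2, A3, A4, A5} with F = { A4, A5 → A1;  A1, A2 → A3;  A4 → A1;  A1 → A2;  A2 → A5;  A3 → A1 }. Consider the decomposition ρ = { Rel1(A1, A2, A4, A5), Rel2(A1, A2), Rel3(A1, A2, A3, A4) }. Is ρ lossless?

Yes

Chase test. Columns are A1, A2, A3, A4, A5; row i has aⱼ where attribute j ∈ Reli, else bᵢⱼ.
Initial tableau (one row per fragment):
  row 1: a1 a2 b13 a4 a5
  row 2: a1 a2 b23 b24 b25
  row 3: a1 a2 a3 a4 b35
Rows 1 and 2 agree on A1, A2; apply A1, A2→A3 and equate their A3 entries.
Rows 1 and 3 agree on A1, A2; apply A1, A2→A3 and equate their A3 entries.
Rows 1 and 2 agree on A2; apply A2→A5 and equate their A5 entries.
Rows 1 and 3 agree on A2; apply A2→A5 and equate their A5 entries.
Row 1 is now all distinguished symbols — the join is lossless.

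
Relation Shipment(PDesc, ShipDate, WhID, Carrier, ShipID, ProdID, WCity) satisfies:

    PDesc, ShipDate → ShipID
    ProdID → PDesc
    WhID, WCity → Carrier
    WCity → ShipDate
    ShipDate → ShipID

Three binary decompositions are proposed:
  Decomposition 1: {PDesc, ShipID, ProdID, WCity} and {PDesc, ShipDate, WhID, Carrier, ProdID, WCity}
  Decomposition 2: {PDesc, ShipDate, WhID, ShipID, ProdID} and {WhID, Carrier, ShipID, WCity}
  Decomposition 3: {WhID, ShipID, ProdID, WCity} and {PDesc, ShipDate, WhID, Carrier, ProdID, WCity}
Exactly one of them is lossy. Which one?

Decomposition 1: common = {PDesc, ProdID, WCity}, closure = {PDesc, ShipDate, ShipID, ProdID, WCity} → lossless.
Decomposition 2: common = {WhID, ShipID}, closure = {WhID, ShipID} → lossy.
Decomposition 3: common = {WhID, ProdID, WCity}, closure = {PDesc, ShipDate, WhID, Carrier, ShipID, ProdID, WCity} → lossless.

Decomposition 2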